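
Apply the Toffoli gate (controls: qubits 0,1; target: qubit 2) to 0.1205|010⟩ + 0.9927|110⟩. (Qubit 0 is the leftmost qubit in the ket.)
0.1205|010⟩ + 0.9927|111⟩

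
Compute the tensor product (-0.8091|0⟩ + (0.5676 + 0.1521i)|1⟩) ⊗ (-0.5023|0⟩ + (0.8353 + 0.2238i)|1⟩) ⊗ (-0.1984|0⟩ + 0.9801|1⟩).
-0.08063|000⟩ + 0.3983|001⟩ + (0.1341 + 0.03593i)|010⟩ + (-0.6624 - 0.1775i)|011⟩ + (0.05656 + 0.01516i)|100⟩ + (-0.2794 - 0.07488i)|101⟩ + (-0.08731 - 0.05041i)|110⟩ + (0.4313 + 0.249i)|111⟩

amp(|b₁b₂…⟩) = product of the factor amplitudes for bits b₁, b₂, …; only kets whose every factor amplitude is nonzero survive.
|000⟩: (-0.8091)(-0.5023)(-0.1984) = -0.08063
|001⟩: (-0.8091)(-0.5023)(0.9801) = 0.3983
|010⟩: (-0.8091)(0.8353 + 0.2238i)(-0.1984) = (0.1341 + 0.03593i)
|011⟩: (-0.8091)(0.8353 + 0.2238i)(0.9801) = (-0.6624 - 0.1775i)
|100⟩: (0.5676 + 0.1521i)(-0.5023)(-0.1984) = (0.05656 + 0.01516i)
|101⟩: (0.5676 + 0.1521i)(-0.5023)(0.9801) = (-0.2794 - 0.07488i)
|110⟩: (0.5676 + 0.1521i)(0.8353 + 0.2238i)(-0.1984) = (-0.08731 - 0.05041i)
|111⟩: (0.5676 + 0.1521i)(0.8353 + 0.2238i)(0.9801) = (0.4313 + 0.249i)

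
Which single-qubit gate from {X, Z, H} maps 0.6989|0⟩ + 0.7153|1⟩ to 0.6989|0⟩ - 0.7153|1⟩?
Z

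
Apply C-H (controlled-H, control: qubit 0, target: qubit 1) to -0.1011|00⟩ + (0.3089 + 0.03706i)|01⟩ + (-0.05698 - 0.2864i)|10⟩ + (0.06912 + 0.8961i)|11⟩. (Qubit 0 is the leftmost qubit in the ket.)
-0.1011|00⟩ + (0.3089 + 0.03706i)|01⟩ + (0.008584 + 0.4311i)|10⟩ + (-0.08917 - 0.8362i)|11⟩

C-H leaves the control-|0⟩ kets |00⟩, |01⟩ unchanged and applies H to qubit 1 on the control-|1⟩ pair (|10⟩, |11⟩).
H = [[1/√2, 1/√2], [1/√2, -1/√2]].
With a = amp(|10⟩) = (-0.05698 - 0.2864i) and b = amp(|11⟩) = (0.06912 + 0.8961i):
new amp(|10⟩) = (1/√2)·a + (1/√2)·b = (0.008584 + 0.4311i)
new amp(|11⟩) = (1/√2)·a + (-1/√2)·b = (-0.08917 - 0.8362i)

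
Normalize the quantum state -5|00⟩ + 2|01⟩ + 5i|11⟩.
-0.6804|00⟩ + 0.2722|01⟩ + 0.6804i|11⟩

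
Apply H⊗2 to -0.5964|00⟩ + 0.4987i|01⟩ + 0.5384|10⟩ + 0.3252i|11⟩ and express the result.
(-0.029 + 0.412i)|00⟩ + (-0.029 - 0.412i)|01⟩ + (-0.5674 + 0.08675i)|10⟩ + (-0.5674 - 0.08675i)|11⟩

H⊗2 gives amp(|y⟩) = (1/2) Σ_x (−1)^(x·y) amp(|x⟩), where x·y is the number of positions in which both x and y have a 1.
|00⟩: (-0.5964 + 0.4987i + 0.5384 + 0.3252i)/2 = (-0.029 + 0.412i)
|01⟩: (-0.5964 - 0.4987i + 0.5384 - 0.3252i)/2 = (-0.029 - 0.412i)
|10⟩: (-0.5964 + 0.4987i - 0.5384 - 0.3252i)/2 = (-0.5674 + 0.08675i)
|11⟩: (-0.5964 - 0.4987i - 0.5384 + 0.3252i)/2 = (-0.5674 - 0.08675i)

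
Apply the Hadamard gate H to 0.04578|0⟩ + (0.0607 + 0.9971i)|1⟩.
(0.07529 + 0.7051i)|0⟩ + (-0.01055 - 0.7051i)|1⟩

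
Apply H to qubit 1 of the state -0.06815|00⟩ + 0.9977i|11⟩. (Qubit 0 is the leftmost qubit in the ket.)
-0.04819|00⟩ - 0.04819|01⟩ + 0.7055i|10⟩ - 0.7055i|11⟩

H on qubit 1 mixes each pair of kets that differ only in qubit 1: amplitudes (a, b) of (|…0…⟩, |…1…⟩) become ((a + b)/√2, (a − b)/√2). Kets absent from the input have amplitude 0.
(|00⟩, |01⟩): (a, b) = (-0.06815, 0) → (-0.04819, -0.04819)
(|10⟩, |11⟩): (a, b) = (0, 0.9977i) → (0.7055i, -0.7055i)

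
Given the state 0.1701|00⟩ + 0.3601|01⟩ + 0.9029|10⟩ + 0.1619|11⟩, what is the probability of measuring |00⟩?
0.02893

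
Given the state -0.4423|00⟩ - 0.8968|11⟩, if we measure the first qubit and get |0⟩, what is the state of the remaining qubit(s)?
-|0⟩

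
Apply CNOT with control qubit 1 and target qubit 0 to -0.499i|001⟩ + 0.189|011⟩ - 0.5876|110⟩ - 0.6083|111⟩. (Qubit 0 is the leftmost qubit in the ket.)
-0.499i|001⟩ - 0.5876|010⟩ - 0.6083|011⟩ + 0.189|111⟩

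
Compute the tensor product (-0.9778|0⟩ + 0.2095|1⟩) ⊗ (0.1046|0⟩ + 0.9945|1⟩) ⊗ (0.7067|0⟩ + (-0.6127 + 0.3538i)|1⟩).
-0.07228|000⟩ + (0.06267 - 0.03619i)|001⟩ - 0.6872|010⟩ + (0.5958 - 0.344i)|011⟩ + 0.01549|100⟩ + (-0.01343 + 0.007753i)|101⟩ + 0.1472|110⟩ + (-0.1277 + 0.07371i)|111⟩

amp(|b₁b₂…⟩) = product of the factor amplitudes for bits b₁, b₂, …; only kets whose every factor amplitude is nonzero survive.
|000⟩: (-0.9778)(0.1046)(0.7067) = -0.07228
|001⟩: (-0.9778)(0.1046)(-0.6127 + 0.3538i) = (0.06267 - 0.03619i)
|010⟩: (-0.9778)(0.9945)(0.7067) = -0.6872
|011⟩: (-0.9778)(0.9945)(-0.6127 + 0.3538i) = (0.5958 - 0.344i)
|100⟩: (0.2095)(0.1046)(0.7067) = 0.01549
|101⟩: (0.2095)(0.1046)(-0.6127 + 0.3538i) = (-0.01343 + 0.007753i)
|110⟩: (0.2095)(0.9945)(0.7067) = 0.1472
|111⟩: (0.2095)(0.9945)(-0.6127 + 0.3538i) = (-0.1277 + 0.07371i)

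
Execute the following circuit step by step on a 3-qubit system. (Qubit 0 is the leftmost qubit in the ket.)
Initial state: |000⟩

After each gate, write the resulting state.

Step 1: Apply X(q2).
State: |001⟩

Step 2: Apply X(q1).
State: |011⟩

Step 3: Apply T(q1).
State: (1/√2 + (1/√2)i)|011⟩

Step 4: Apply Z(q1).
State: (-1/√2 - (1/√2)i)|011⟩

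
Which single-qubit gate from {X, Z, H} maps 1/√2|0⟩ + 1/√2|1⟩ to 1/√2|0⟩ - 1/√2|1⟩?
Z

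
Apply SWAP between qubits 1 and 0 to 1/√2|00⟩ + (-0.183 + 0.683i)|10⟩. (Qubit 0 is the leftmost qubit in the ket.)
1/√2|00⟩ + (-0.183 + 0.683i)|01⟩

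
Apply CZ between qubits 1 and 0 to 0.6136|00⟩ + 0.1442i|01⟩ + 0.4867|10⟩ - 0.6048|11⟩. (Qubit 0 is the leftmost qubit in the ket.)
0.6136|00⟩ + 0.1442i|01⟩ + 0.4867|10⟩ + 0.6048|11⟩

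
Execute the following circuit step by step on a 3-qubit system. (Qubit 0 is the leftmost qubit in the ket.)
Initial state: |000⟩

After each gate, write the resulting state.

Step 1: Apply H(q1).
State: 1/√2|000⟩ + 1/√2|010⟩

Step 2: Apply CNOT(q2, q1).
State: 1/√2|000⟩ + 1/√2|010⟩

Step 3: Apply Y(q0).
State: (1/√2)i|100⟩ + (1/√2)i|110⟩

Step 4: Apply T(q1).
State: (1/√2)i|100⟩ + (-1/2 + (1/2)i)|110⟩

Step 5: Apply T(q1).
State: (1/√2)i|100⟩ - 1/√2|110⟩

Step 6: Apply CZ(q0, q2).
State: (1/√2)i|100⟩ - 1/√2|110⟩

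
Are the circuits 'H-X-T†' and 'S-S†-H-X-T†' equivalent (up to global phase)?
Yes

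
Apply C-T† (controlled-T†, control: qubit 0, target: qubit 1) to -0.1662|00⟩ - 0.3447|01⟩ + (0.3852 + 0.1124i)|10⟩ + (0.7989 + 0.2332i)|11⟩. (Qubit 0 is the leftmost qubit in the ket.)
-0.1662|00⟩ - 0.3447|01⟩ + (0.3852 + 0.1124i)|10⟩ + (0.7298 - 0.4i)|11⟩

C-T† leaves the control-|0⟩ kets |00⟩, |01⟩ unchanged and applies T† to qubit 1 on the control-|1⟩ pair (|10⟩, |11⟩).
T† = [[1, 0], [0, (1/√2 - (1/√2)i)]].
With a = amp(|10⟩) = (0.3852 + 0.1124i) and b = amp(|11⟩) = (0.7989 + 0.2332i):
new amp(|10⟩) = (1)·a = (0.3852 + 0.1124i)
new amp(|11⟩) = (1/√2 - (1/√2)i)·b = (0.7298 - 0.4i)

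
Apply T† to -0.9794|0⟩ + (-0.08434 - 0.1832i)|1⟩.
-0.9794|0⟩ + (-0.1892 - 0.0699i)|1⟩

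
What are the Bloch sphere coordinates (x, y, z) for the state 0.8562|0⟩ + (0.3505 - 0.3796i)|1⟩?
(0.6002, -0.65, 0.4661)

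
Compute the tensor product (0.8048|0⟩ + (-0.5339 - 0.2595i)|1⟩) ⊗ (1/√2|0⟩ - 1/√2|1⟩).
0.5691|00⟩ - 0.5691|01⟩ + (-0.3775 - 0.1835i)|10⟩ + (0.3775 + 0.1835i)|11⟩

amp(|b₁b₂…⟩) = product of the factor amplitudes for bits b₁, b₂, …; only kets whose every factor amplitude is nonzero survive.
|00⟩: (0.8048)(1/√2) = 0.5691
|01⟩: (0.8048)(-1/√2) = -0.5691
|10⟩: (-0.5339 - 0.2595i)(1/√2) = (-0.3775 - 0.1835i)
|11⟩: (-0.5339 - 0.2595i)(-1/√2) = (0.3775 + 0.1835i)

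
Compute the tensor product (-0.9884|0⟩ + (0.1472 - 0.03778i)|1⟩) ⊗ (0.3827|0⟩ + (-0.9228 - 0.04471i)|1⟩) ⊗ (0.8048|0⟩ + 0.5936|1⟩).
-0.3044|000⟩ - 0.2245|001⟩ + (0.7341 + 0.03557i)|010⟩ + (0.5414 + 0.02623i)|011⟩ + (0.04534 - 0.01164i)|100⟩ + (0.03344 - 0.008583i)|101⟩ + (-0.1107 + 0.02276i)|110⟩ + (-0.08164 + 0.01679i)|111⟩

amp(|b₁b₂…⟩) = product of the factor amplitudes for bits b₁, b₂, …; only kets whose every factor amplitude is nonzero survive.
|000⟩: (-0.9884)(0.3827)(0.8048) = -0.3044
|001⟩: (-0.9884)(0.3827)(0.5936) = -0.2245
|010⟩: (-0.9884)(-0.9228 - 0.04471i)(0.8048) = (0.7341 + 0.03557i)
|011⟩: (-0.9884)(-0.9228 - 0.04471i)(0.5936) = (0.5414 + 0.02623i)
|100⟩: (0.1472 - 0.03778i)(0.3827)(0.8048) = (0.04534 - 0.01164i)
|101⟩: (0.1472 - 0.03778i)(0.3827)(0.5936) = (0.03344 - 0.008583i)
|110⟩: (0.1472 - 0.03778i)(-0.9228 - 0.04471i)(0.8048) = (-0.1107 + 0.02276i)
|111⟩: (0.1472 - 0.03778i)(-0.9228 - 0.04471i)(0.5936) = (-0.08164 + 0.01679i)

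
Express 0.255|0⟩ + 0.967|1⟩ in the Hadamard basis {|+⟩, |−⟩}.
0.8641|+⟩ - 0.5035|−⟩

With |ψ⟩ = α|0⟩ + β|1⟩, the Hadamard-basis coefficients are ⟨+|ψ⟩ = (α + β)/√2 and ⟨−|ψ⟩ = (α − β)/√2.
Here α = 0.255, β = 0.967: (α + β)/√2 = 0.8641, (α − β)/√2 = -0.5035.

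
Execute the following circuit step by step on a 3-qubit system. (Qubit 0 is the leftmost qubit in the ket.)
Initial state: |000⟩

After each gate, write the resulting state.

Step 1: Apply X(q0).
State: |100⟩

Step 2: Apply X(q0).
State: |000⟩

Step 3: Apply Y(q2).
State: i|001⟩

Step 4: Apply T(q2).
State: (-1/√2 + (1/√2)i)|001⟩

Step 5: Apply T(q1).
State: (-1/√2 + (1/√2)i)|001⟩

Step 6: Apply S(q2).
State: (-1/√2 - (1/√2)i)|001⟩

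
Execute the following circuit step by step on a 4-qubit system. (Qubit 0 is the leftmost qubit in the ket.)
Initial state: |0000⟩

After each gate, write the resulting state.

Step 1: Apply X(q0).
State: |1000⟩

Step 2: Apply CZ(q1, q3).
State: |1000⟩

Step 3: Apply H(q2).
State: 1/√2|1000⟩ + 1/√2|1010⟩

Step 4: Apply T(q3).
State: 1/√2|1000⟩ + 1/√2|1010⟩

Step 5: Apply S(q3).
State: 1/√2|1000⟩ + 1/√2|1010⟩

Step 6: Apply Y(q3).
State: (1/√2)i|1001⟩ + (1/√2)i|1011⟩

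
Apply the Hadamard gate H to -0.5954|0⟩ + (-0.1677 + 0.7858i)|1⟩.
(-0.5396 + 0.5556i)|0⟩ + (-0.3024 - 0.5556i)|1⟩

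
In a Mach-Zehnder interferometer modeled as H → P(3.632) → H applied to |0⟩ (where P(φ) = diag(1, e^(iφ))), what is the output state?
(0.05893 - 0.2355i)|0⟩ + (0.9411 + 0.2355i)|1⟩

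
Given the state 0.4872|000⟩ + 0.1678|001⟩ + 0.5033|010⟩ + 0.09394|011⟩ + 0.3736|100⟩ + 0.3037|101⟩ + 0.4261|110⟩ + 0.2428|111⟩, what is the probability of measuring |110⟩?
0.1816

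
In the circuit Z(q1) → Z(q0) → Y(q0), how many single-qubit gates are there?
3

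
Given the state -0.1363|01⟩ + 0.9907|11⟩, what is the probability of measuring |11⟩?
0.9815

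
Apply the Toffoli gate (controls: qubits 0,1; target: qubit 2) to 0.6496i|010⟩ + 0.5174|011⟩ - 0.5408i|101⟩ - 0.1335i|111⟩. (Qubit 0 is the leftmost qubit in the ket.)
0.6496i|010⟩ + 0.5174|011⟩ - 0.5408i|101⟩ - 0.1335i|110⟩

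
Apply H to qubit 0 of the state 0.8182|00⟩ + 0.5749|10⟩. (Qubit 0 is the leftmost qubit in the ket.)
0.9851|00⟩ + 0.172|10⟩

H on qubit 0 mixes each pair of kets that differ only in qubit 0: amplitudes (a, b) of (|…0…⟩, |…1…⟩) become ((a + b)/√2, (a − b)/√2). Kets absent from the input have amplitude 0.
(|00⟩, |10⟩): (a, b) = (0.8182, 0.5749) → (0.9851, 0.172)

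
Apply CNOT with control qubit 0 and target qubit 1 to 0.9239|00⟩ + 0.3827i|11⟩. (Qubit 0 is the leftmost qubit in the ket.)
0.9239|00⟩ + 0.3827i|10⟩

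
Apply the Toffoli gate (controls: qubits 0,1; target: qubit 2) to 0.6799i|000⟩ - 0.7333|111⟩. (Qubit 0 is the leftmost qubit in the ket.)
0.6799i|000⟩ - 0.7333|110⟩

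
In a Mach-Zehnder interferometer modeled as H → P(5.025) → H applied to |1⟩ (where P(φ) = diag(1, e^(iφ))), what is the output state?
(0.3462 + 0.4758i)|0⟩ + (0.6538 - 0.4758i)|1⟩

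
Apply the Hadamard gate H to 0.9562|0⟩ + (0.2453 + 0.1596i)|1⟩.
(0.8496 + 0.1129i)|0⟩ + (0.5027 - 0.1129i)|1⟩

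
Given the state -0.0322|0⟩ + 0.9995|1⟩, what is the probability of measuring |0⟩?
0.001037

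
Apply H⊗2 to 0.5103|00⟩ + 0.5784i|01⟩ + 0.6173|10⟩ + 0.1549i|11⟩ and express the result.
(0.5638 + 0.3667i)|00⟩ + (0.5638 - 0.3667i)|01⟩ + (-0.0535 + 0.2118i)|10⟩ + (-0.0535 - 0.2118i)|11⟩

H⊗2 gives amp(|y⟩) = (1/2) Σ_x (−1)^(x·y) amp(|x⟩), where x·y is the number of positions in which both x and y have a 1.
|00⟩: (0.5103 + 0.5784i + 0.6173 + 0.1549i)/2 = (0.5638 + 0.3667i)
|01⟩: (0.5103 - 0.5784i + 0.6173 - 0.1549i)/2 = (0.5638 - 0.3667i)
|10⟩: (0.5103 + 0.5784i - 0.6173 - 0.1549i)/2 = (-0.0535 + 0.2118i)
|11⟩: (0.5103 - 0.5784i - 0.6173 + 0.1549i)/2 = (-0.0535 - 0.2118i)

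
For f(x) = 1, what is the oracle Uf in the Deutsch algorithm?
I ⊗ X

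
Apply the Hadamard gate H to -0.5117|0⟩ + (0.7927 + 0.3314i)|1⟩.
(0.1987 + 0.2343i)|0⟩ + (-0.9224 - 0.2343i)|1⟩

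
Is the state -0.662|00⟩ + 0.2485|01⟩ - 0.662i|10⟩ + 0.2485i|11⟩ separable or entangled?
Separable

Writing the state as a|00⟩ + b|01⟩ + c|10⟩ + d|11⟩, it is a product state iff ad − bc = 0.
Here (a, b, c, d) = (-0.662, 0.2485, -0.662i, 0.2485i): ad − bc = (-0.662)(0.2485i) − (0.2485)(-0.662i) = 0, so the state is separable.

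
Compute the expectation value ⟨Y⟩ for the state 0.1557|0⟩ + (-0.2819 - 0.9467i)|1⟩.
-0.2948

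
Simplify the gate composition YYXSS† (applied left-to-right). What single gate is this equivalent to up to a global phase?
X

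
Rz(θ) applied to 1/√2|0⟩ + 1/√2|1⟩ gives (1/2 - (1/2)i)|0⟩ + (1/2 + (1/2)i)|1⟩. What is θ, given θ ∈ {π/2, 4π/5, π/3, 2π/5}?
π/2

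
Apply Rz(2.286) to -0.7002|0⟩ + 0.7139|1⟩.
(-0.2905 + 0.6371i)|0⟩ + (0.2962 + 0.6496i)|1⟩

Rz(2.286) = [[e^(−iθ/2), 0], [0, e^(iθ/2)]] with e^(±iθ/2) = cos(θ/2) ± i·sin(θ/2); θ = 2.286, cos(θ/2) ≈ 0.414867, sin(θ/2) ≈ 0.909882.
With a = amp(|0⟩) = -0.7002 and b = amp(|1⟩) = 0.7139:
new amp(|0⟩) = (0.414867 - 0.909882i)·a = (-0.2905 + 0.6371i)
new amp(|1⟩) = (0.414867 + 0.909882i)·b = (0.2962 + 0.6496i)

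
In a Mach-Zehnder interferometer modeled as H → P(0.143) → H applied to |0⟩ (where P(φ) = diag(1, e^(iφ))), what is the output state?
(0.9949 + 0.07126i)|0⟩ + (0.005104 - 0.07126i)|1⟩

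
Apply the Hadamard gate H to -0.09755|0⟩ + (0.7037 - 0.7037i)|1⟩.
(0.4286 - 0.4976i)|0⟩ + (-0.5666 + 0.4976i)|1⟩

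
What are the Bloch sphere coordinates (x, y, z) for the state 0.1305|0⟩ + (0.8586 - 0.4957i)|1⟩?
(0.2241, -0.1294, -0.9659)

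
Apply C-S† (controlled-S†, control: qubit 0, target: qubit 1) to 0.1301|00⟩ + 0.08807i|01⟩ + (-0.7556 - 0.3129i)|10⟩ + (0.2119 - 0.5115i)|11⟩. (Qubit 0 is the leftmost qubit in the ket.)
0.1301|00⟩ + 0.08807i|01⟩ + (-0.7556 - 0.3129i)|10⟩ + (-0.5115 - 0.2119i)|11⟩

C-S† leaves the control-|0⟩ kets |00⟩, |01⟩ unchanged and applies S† to qubit 1 on the control-|1⟩ pair (|10⟩, |11⟩).
S† = [[1, 0], [0, -i]].
With a = amp(|10⟩) = (-0.7556 - 0.3129i) and b = amp(|11⟩) = (0.2119 - 0.5115i):
new amp(|10⟩) = (1)·a = (-0.7556 - 0.3129i)
new amp(|11⟩) = (-i)·b = (-0.5115 - 0.2119i)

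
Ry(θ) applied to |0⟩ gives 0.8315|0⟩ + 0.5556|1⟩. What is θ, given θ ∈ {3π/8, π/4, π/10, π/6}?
3π/8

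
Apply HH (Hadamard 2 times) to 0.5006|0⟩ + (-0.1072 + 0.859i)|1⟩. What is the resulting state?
0.5006|0⟩ + (-0.1072 + 0.859i)|1⟩

H² = I, so an even number of Hadamards cancels: H^2 = I and the state is unchanged.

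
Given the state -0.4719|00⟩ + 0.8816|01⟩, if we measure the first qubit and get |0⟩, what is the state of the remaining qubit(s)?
-0.4719|0⟩ + 0.8816|1⟩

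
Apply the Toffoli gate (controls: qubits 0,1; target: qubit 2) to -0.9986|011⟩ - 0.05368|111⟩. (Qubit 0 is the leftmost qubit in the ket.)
-0.9986|011⟩ - 0.05368|110⟩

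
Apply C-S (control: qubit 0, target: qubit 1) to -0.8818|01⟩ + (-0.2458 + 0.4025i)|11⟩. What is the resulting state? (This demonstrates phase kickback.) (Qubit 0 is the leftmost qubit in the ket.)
-0.8818|01⟩ + (-0.4025 - 0.2458i)|11⟩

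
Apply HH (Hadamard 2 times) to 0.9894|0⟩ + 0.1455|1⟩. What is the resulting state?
0.9894|0⟩ + 0.1455|1⟩

H² = I, so an even number of Hadamards cancels: H^2 = I and the state is unchanged.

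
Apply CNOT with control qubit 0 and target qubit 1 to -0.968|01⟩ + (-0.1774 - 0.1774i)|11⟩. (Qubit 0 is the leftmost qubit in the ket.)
-0.968|01⟩ + (-0.1774 - 0.1774i)|10⟩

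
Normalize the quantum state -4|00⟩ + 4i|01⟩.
-1/√2|00⟩ + (1/√2)i|01⟩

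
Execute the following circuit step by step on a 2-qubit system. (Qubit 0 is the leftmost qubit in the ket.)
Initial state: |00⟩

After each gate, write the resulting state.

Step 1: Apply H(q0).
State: 1/√2|00⟩ + 1/√2|10⟩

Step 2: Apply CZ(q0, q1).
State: 1/√2|00⟩ + 1/√2|10⟩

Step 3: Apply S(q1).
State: 1/√2|00⟩ + 1/√2|10⟩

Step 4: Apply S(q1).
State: 1/√2|00⟩ + 1/√2|10⟩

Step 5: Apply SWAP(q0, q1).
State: 1/√2|00⟩ + 1/√2|01⟩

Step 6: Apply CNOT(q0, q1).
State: 1/√2|00⟩ + 1/√2|01⟩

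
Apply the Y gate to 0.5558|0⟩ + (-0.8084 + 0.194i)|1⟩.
(0.194 + 0.8084i)|0⟩ + 0.5558i|1⟩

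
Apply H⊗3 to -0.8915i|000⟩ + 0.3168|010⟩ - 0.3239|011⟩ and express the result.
(-0.00251 - 0.3152i)|000⟩ + (0.2265 - 0.3152i)|001⟩ + (0.00251 - 0.3152i)|010⟩ + (-0.2265 - 0.3152i)|011⟩ + (-0.00251 - 0.3152i)|100⟩ + (0.2265 - 0.3152i)|101⟩ + (0.00251 - 0.3152i)|110⟩ + (-0.2265 - 0.3152i)|111⟩

H⊗3 gives amp(|y⟩) = (1/2√2) Σ_x (−1)^(x·y) amp(|x⟩), where x·y is the number of positions in which both x and y have a 1.
|000⟩: (-0.8915i + 0.3168 - 0.3239)/(2√2) = (-0.00251 - 0.3152i)
|001⟩: (-0.8915i + 0.3168 + 0.3239)/(2√2) = (0.2265 - 0.3152i)
|010⟩: (-0.8915i - 0.3168 + 0.3239)/(2√2) = (0.00251 - 0.3152i)
|011⟩: (-0.8915i - 0.3168 - 0.3239)/(2√2) = (-0.2265 - 0.3152i)
|100⟩: (-0.8915i + 0.3168 - 0.3239)/(2√2) = (-0.00251 - 0.3152i)
|101⟩: (-0.8915i + 0.3168 + 0.3239)/(2√2) = (0.2265 - 0.3152i)
|110⟩: (-0.8915i - 0.3168 + 0.3239)/(2√2) = (0.00251 - 0.3152i)
|111⟩: (-0.8915i - 0.3168 - 0.3239)/(2√2) = (-0.2265 - 0.3152i)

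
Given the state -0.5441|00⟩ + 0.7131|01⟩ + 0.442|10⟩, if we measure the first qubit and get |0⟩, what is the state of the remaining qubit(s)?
-0.6066|0⟩ + 0.795|1⟩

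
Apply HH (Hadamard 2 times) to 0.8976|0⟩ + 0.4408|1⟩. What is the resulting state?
0.8976|0⟩ + 0.4408|1⟩

H² = I, so an even number of Hadamards cancels: H^2 = I and the state is unchanged.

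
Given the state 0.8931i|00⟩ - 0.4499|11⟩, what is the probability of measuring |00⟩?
0.7976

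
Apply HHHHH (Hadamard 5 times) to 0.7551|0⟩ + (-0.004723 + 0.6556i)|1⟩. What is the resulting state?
(0.5306 + 0.4636i)|0⟩ + (0.5373 - 0.4636i)|1⟩

H² = I, so H^5 = H: a single Hadamard. With (a, b) = (0.7551, (-0.004723 + 0.6556i)), H gives ((a + b)/√2, (a − b)/√2) = ((0.5306 + 0.4636i), (0.5373 - 0.4636i)).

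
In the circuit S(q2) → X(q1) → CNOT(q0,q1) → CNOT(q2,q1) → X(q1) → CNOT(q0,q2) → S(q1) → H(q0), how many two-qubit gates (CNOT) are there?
3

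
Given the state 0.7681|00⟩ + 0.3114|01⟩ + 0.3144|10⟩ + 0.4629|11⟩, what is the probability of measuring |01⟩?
0.09697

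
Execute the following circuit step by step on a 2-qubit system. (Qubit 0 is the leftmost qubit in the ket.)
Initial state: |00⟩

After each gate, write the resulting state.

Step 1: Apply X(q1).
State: |01⟩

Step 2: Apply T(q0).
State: |01⟩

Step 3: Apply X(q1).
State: |00⟩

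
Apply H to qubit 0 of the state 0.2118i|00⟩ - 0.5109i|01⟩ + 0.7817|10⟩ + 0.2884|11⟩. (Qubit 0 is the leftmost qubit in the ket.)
(0.5527 + 0.1498i)|00⟩ + (0.2039 - 0.3613i)|01⟩ + (-0.5527 + 0.1498i)|10⟩ + (-0.2039 - 0.3613i)|11⟩

H on qubit 0 mixes each pair of kets that differ only in qubit 0: amplitudes (a, b) of (|…0…⟩, |…1…⟩) become ((a + b)/√2, (a − b)/√2). Kets absent from the input have amplitude 0.
(|00⟩, |10⟩): (a, b) = (0.2118i, 0.7817) → ((0.5527 + 0.1498i), (-0.5527 + 0.1498i))
(|01⟩, |11⟩): (a, b) = (-0.5109i, 0.2884) → ((0.2039 - 0.3613i), (-0.2039 - 0.3613i))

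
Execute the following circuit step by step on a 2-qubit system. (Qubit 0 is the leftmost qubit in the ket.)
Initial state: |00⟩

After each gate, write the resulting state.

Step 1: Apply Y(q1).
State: i|01⟩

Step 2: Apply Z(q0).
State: i|01⟩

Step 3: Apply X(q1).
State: i|00⟩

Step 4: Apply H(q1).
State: (1/√2)i|00⟩ + (1/√2)i|01⟩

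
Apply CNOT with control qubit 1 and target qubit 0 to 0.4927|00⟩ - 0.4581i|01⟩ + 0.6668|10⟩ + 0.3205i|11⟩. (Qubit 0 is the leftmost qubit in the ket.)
0.4927|00⟩ + 0.3205i|01⟩ + 0.6668|10⟩ - 0.4581i|11⟩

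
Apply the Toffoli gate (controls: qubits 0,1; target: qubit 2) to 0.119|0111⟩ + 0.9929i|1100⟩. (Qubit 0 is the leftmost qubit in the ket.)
0.119|0111⟩ + 0.9929i|1110⟩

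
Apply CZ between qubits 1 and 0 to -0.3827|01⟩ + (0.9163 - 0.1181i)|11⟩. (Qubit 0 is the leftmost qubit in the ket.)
-0.3827|01⟩ + (-0.9163 + 0.1181i)|11⟩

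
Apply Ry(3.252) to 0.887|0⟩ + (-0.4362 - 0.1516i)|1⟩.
(0.3866 + 0.1514i)|0⟩ + (0.9097 + 0.008365i)|1⟩

Ry(3.252) = [[cos(θ/2), −sin(θ/2)], [sin(θ/2), cos(θ/2)]]; θ = 3.252, cos(θ/2) ≈ -0.0551756, sin(θ/2) ≈ 0.998477.
With a = amp(|0⟩) = 0.887 and b = amp(|1⟩) = (-0.4362 - 0.1516i):
new amp(|0⟩) = (-0.0551756)·a + (-0.998477)·b = (0.3866 + 0.1514i)
new amp(|1⟩) = (0.998477)·a + (-0.0551756)·b = (0.9097 + 0.008365i)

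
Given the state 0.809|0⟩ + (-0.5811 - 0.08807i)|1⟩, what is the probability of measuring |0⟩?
0.6545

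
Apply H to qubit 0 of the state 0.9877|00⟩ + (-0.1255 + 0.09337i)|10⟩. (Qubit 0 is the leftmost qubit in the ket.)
(0.6097 + 0.06602i)|00⟩ + (0.7872 - 0.06602i)|10⟩

H on qubit 0 mixes each pair of kets that differ only in qubit 0: amplitudes (a, b) of (|…0…⟩, |…1…⟩) become ((a + b)/√2, (a − b)/√2). Kets absent from the input have amplitude 0.
(|00⟩, |10⟩): (a, b) = (0.9877, (-0.1255 + 0.09337i)) → ((0.6097 + 0.06602i), (0.7872 - 0.06602i))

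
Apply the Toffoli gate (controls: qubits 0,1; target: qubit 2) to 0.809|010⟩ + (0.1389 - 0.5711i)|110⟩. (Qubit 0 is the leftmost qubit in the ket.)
0.809|010⟩ + (0.1389 - 0.5711i)|111⟩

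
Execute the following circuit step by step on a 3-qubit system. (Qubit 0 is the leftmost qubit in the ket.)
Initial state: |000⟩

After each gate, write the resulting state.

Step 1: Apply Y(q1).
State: i|010⟩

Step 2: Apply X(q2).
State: i|011⟩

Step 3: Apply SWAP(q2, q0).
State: i|110⟩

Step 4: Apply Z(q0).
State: -i|110⟩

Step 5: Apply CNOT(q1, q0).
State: -i|010⟩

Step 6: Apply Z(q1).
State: i|010⟩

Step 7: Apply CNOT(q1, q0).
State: i|110⟩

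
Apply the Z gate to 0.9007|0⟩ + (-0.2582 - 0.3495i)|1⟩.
0.9007|0⟩ + (0.2582 + 0.3495i)|1⟩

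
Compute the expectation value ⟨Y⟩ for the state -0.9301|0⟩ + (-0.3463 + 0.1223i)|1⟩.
-0.2275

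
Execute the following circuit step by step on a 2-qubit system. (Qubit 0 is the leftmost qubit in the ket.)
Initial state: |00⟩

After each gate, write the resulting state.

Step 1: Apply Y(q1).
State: i|01⟩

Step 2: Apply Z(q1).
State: -i|01⟩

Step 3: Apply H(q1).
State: -(1/√2)i|00⟩ + (1/√2)i|01⟩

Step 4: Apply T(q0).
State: -(1/√2)i|00⟩ + (1/√2)i|01⟩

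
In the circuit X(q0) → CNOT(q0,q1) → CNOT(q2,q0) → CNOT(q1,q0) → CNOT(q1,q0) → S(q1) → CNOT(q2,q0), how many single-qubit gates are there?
2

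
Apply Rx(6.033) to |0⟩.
-0.9922|0⟩ - 0.1248i|1⟩

Rx(6.033) = [[cos(θ/2), −i·sin(θ/2)], [−i·sin(θ/2), cos(θ/2)]]; θ = 6.033, cos(θ/2) ≈ -0.992186, sin(θ/2) ≈ 0.124767.
With a = amp(|0⟩) = 1 and b = amp(|1⟩) = 0:
new amp(|0⟩) = (-0.992186)·a + (-0.124767i)·b = -0.9922
new amp(|1⟩) = (-0.124767i)·a + (-0.992186)·b = -0.1248i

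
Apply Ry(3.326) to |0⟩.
-0.09207|0⟩ + 0.9958|1⟩

Ry(3.326) = [[cos(θ/2), −sin(θ/2)], [sin(θ/2), cos(θ/2)]]; θ = 3.326, cos(θ/2) ≈ -0.0920731, sin(θ/2) ≈ 0.995752.
With a = amp(|0⟩) = 1 and b = amp(|1⟩) = 0:
new amp(|0⟩) = (-0.0920731)·a + (-0.995752)·b = -0.09207
new amp(|1⟩) = (0.995752)·a + (-0.0920731)·b = 0.9958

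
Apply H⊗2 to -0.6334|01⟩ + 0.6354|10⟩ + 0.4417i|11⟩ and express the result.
(0.001 + 0.2209i)|00⟩ + (0.6344 - 0.2209i)|01⟩ + (-0.6344 - 0.2209i)|10⟩ + (-0.001 + 0.2209i)|11⟩

H⊗2 gives amp(|y⟩) = (1/2) Σ_x (−1)^(x·y) amp(|x⟩), where x·y is the number of positions in which both x and y have a 1.
|00⟩: (-0.6334 + 0.6354 + 0.4417i)/2 = (0.001 + 0.2209i)
|01⟩: (0.6334 + 0.6354 - 0.4417i)/2 = (0.6344 - 0.2209i)
|10⟩: (-0.6334 - 0.6354 - 0.4417i)/2 = (-0.6344 - 0.2209i)
|11⟩: (0.6334 - 0.6354 + 0.4417i)/2 = (-0.001 + 0.2209i)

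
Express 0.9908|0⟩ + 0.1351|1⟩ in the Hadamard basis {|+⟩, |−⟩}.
0.7961|+⟩ + 0.6051|−⟩

With |ψ⟩ = α|0⟩ + β|1⟩, the Hadamard-basis coefficients are ⟨+|ψ⟩ = (α + β)/√2 and ⟨−|ψ⟩ = (α − β)/√2.
Here α = 0.9908, β = 0.1351: (α + β)/√2 = 0.7961, (α − β)/√2 = 0.6051.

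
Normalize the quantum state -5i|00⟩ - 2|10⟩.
-0.9285i|00⟩ - 0.3714|10⟩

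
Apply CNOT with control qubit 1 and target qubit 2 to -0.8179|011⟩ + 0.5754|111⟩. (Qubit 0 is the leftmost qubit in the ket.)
-0.8179|010⟩ + 0.5754|110⟩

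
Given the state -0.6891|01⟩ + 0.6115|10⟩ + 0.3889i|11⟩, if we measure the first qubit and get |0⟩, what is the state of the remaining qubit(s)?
-|1⟩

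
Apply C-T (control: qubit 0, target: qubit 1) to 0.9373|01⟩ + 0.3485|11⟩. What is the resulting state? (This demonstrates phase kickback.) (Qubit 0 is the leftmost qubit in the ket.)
0.9373|01⟩ + (0.2464 + 0.2464i)|11⟩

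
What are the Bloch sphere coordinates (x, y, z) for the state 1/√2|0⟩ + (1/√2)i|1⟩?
(0, 1, 0)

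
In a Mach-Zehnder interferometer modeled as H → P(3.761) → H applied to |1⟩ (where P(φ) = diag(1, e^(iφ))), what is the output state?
(0.9071 + 0.2903i)|0⟩ + (0.09289 - 0.2903i)|1⟩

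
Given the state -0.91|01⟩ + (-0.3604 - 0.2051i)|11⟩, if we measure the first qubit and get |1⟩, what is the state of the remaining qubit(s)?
(-0.8691 - 0.4946i)|1⟩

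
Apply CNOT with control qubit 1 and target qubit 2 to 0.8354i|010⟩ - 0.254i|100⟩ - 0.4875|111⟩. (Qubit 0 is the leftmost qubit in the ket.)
0.8354i|011⟩ - 0.254i|100⟩ - 0.4875|110⟩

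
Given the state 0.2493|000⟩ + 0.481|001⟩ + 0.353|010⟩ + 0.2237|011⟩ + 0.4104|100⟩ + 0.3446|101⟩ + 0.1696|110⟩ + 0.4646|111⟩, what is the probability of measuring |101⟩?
0.1187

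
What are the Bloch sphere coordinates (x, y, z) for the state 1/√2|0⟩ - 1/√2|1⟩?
(-1, 0, 0)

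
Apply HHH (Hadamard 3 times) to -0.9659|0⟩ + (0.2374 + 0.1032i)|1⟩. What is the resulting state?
(-0.5151 + 0.07297i)|0⟩ + (-0.8509 - 0.07297i)|1⟩

H² = I, so H^3 = H: a single Hadamard. With (a, b) = (-0.9659, (0.2374 + 0.1032i)), H gives ((a + b)/√2, (a − b)/√2) = ((-0.5151 + 0.07297i), (-0.8509 - 0.07297i)).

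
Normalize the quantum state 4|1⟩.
|1⟩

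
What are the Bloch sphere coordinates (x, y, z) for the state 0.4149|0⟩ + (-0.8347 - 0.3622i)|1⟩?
(-0.6926, -0.3006, -0.6558)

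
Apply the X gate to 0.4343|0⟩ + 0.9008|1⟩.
0.9008|0⟩ + 0.4343|1⟩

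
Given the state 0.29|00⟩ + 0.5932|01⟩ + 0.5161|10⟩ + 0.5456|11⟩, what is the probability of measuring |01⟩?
0.3519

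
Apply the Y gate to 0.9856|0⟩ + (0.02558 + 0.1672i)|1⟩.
(0.1672 - 0.02558i)|0⟩ + 0.9856i|1⟩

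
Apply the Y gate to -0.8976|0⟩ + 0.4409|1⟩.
-0.4409i|0⟩ - 0.8976i|1⟩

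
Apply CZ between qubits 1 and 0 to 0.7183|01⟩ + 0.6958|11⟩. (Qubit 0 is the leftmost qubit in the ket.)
0.7183|01⟩ - 0.6958|11⟩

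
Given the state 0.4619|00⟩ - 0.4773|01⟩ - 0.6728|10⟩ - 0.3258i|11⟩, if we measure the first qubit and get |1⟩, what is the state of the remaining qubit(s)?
-0.9|0⟩ - 0.4358i|1⟩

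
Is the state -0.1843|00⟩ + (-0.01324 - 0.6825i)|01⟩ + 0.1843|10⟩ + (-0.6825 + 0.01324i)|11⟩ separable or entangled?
Entangled

Writing the state as a|00⟩ + b|01⟩ + c|10⟩ + d|11⟩, it is a product state iff ad − bc = 0.
Here (a, b, c, d) = (-0.1843, (-0.01324 - 0.6825i), 0.1843, (-0.6825 + 0.01324i)): ad − bc = (-0.1843)(-0.6825 + 0.01324i) − (-0.01324 - 0.6825i)(0.1843) = (0.1282 + 0.1233i) ≠ 0, so the state is entangled.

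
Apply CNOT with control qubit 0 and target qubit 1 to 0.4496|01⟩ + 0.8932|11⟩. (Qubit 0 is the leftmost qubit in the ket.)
0.4496|01⟩ + 0.8932|10⟩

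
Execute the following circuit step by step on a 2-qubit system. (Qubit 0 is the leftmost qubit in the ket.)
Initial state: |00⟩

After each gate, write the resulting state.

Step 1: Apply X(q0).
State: |10⟩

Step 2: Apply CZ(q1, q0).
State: |10⟩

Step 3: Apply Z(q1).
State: |10⟩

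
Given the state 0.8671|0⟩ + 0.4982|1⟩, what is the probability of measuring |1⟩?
0.2482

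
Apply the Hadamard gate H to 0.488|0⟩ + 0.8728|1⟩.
0.9622|0⟩ - 0.2721|1⟩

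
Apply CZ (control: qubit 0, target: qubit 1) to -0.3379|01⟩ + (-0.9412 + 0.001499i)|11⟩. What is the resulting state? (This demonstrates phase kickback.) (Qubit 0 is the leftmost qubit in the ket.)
-0.3379|01⟩ + (0.9412 - 0.001499i)|11⟩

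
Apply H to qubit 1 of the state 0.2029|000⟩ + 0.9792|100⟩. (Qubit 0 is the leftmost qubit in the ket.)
0.1435|000⟩ + 0.1435|010⟩ + 0.6924|100⟩ + 0.6924|110⟩

H on qubit 1 mixes each pair of kets that differ only in qubit 1: amplitudes (a, b) of (|…0…⟩, |…1…⟩) become ((a + b)/√2, (a − b)/√2). Kets absent from the input have amplitude 0.
(|000⟩, |010⟩): (a, b) = (0.2029, 0) → (0.1435, 0.1435)
(|100⟩, |110⟩): (a, b) = (0.9792, 0) → (0.6924, 0.6924)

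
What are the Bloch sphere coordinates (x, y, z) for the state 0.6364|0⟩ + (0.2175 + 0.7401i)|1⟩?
(0.2768, 0.942, -0.19)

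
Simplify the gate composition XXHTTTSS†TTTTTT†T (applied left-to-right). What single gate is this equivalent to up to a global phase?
H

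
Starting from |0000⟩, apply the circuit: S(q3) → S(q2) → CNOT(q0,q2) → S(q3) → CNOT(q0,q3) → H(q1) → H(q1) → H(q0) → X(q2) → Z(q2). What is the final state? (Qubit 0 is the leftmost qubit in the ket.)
-1/√2|0010⟩ - 1/√2|1010⟩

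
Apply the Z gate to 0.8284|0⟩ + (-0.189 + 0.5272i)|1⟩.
0.8284|0⟩ + (0.189 - 0.5272i)|1⟩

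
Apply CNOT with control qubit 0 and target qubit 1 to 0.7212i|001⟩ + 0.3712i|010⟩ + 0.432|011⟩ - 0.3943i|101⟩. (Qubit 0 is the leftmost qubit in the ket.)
0.7212i|001⟩ + 0.3712i|010⟩ + 0.432|011⟩ - 0.3943i|111⟩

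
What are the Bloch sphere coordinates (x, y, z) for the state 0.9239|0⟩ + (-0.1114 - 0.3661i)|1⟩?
(-0.2058, -0.6765, 0.7072)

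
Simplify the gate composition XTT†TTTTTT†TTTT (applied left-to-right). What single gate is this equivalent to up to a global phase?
X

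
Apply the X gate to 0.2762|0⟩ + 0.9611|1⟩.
0.9611|0⟩ + 0.2762|1⟩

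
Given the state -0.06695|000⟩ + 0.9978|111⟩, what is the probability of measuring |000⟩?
0.004482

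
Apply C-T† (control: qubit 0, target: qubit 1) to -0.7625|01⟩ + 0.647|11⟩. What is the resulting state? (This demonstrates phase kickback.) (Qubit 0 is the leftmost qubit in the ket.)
-0.7625|01⟩ + (0.4575 - 0.4575i)|11⟩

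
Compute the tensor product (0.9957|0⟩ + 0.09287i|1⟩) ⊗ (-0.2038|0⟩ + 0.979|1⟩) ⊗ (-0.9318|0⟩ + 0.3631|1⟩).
0.1891|000⟩ - 0.07368|001⟩ - 0.9083|010⟩ + 0.3539|011⟩ + 0.01764i|100⟩ - 0.006872i|101⟩ - 0.08472i|110⟩ + 0.03301i|111⟩

amp(|b₁b₂…⟩) = product of the factor amplitudes for bits b₁, b₂, …; only kets whose every factor amplitude is nonzero survive.
|000⟩: (0.9957)(-0.2038)(-0.9318) = 0.1891
|001⟩: (0.9957)(-0.2038)(0.3631) = -0.07368
|010⟩: (0.9957)(0.979)(-0.9318) = -0.9083
|011⟩: (0.9957)(0.979)(0.3631) = 0.3539
|100⟩: (0.09287i)(-0.2038)(-0.9318) = 0.01764i
|101⟩: (0.09287i)(-0.2038)(0.3631) = -0.006872i
|110⟩: (0.09287i)(0.979)(-0.9318) = -0.08472i
|111⟩: (0.09287i)(0.979)(0.3631) = 0.03301i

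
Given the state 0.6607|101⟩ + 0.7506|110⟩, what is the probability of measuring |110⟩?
0.5634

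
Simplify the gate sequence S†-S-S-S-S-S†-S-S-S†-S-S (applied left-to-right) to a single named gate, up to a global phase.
S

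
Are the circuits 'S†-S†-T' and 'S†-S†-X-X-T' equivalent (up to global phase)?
Yes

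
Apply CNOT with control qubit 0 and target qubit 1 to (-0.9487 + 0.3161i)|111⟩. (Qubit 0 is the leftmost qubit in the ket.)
(-0.9487 + 0.3161i)|101⟩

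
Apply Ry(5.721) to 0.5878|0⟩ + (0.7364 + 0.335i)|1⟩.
(-0.769 - 0.09293i)|0⟩ + (-0.5444 - 0.3219i)|1⟩

Ry(5.721) = [[cos(θ/2), −sin(θ/2)], [sin(θ/2), cos(θ/2)]]; θ = 5.721, cos(θ/2) ≈ -0.960753, sin(θ/2) ≈ 0.277406.
With a = amp(|0⟩) = 0.5878 and b = amp(|1⟩) = (0.7364 + 0.335i):
new amp(|0⟩) = (-0.960753)·a + (-0.277406)·b = (-0.769 - 0.09293i)
new amp(|1⟩) = (0.277406)·a + (-0.960753)·b = (-0.5444 - 0.3219i)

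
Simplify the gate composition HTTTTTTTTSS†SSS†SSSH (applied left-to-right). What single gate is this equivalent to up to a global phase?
I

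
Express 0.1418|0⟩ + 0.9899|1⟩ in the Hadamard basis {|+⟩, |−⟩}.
0.8002|+⟩ - 0.5997|−⟩

With |ψ⟩ = α|0⟩ + β|1⟩, the Hadamard-basis coefficients are ⟨+|ψ⟩ = (α + β)/√2 and ⟨−|ψ⟩ = (α − β)/√2.
Here α = 0.1418, β = 0.9899: (α + β)/√2 = 0.8002, (α − β)/√2 = -0.5997.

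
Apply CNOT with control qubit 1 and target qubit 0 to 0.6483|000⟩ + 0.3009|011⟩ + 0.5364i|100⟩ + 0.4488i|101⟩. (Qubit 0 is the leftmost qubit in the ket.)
0.6483|000⟩ + 0.5364i|100⟩ + 0.4488i|101⟩ + 0.3009|111⟩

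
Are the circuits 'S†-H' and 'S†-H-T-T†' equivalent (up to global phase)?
Yes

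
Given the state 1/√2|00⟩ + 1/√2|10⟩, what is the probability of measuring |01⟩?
0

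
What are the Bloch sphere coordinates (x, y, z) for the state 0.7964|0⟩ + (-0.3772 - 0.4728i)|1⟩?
(-0.6008, -0.7531, 0.2684)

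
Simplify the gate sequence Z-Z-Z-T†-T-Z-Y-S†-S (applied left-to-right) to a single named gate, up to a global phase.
Y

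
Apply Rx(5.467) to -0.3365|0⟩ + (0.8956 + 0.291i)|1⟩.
(0.4244 - 0.3554i)|0⟩ + (-0.8221 - 0.1336i)|1⟩

Rx(5.467) = [[cos(θ/2), −i·sin(θ/2)], [−i·sin(θ/2), cos(θ/2)]]; θ = 5.467, cos(θ/2) ≈ -0.917879, sin(θ/2) ≈ 0.396859.
With a = amp(|0⟩) = -0.3365 and b = amp(|1⟩) = (0.8956 + 0.291i):
new amp(|0⟩) = (-0.917879)·a + (-0.396859i)·b = (0.4244 - 0.3554i)
new amp(|1⟩) = (-0.396859i)·a + (-0.917879)·b = (-0.8221 - 0.1336i)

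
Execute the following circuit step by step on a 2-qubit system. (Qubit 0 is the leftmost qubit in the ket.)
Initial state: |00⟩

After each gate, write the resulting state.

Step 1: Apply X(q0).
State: |10⟩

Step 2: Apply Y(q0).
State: -i|00⟩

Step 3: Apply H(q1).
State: -(1/√2)i|00⟩ - (1/√2)i|01⟩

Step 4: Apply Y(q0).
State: 1/√2|10⟩ + 1/√2|11⟩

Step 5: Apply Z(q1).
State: 1/√2|10⟩ - 1/√2|11⟩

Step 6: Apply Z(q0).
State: -1/√2|10⟩ + 1/√2|11⟩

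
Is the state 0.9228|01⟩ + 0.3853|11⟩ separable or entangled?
Separable

Writing the state as a|00⟩ + b|01⟩ + c|10⟩ + d|11⟩, it is a product state iff ad − bc = 0.
Here (a, b, c, d) = (0, 0.9228, 0, 0.3853): ad − bc = (0)(0.3853) − (0.9228)(0) = 0, so the state is separable.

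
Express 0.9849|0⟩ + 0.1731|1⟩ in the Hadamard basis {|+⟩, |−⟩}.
0.8188|+⟩ + 0.574|−⟩

With |ψ⟩ = α|0⟩ + β|1⟩, the Hadamard-basis coefficients are ⟨+|ψ⟩ = (α + β)/√2 and ⟨−|ψ⟩ = (α − β)/√2.
Here α = 0.9849, β = 0.1731: (α + β)/√2 = 0.8188, (α − β)/√2 = 0.574.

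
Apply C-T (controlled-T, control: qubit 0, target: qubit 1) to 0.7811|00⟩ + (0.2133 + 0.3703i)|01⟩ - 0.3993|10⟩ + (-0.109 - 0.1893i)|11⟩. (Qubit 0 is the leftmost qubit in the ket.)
0.7811|00⟩ + (0.2133 + 0.3703i)|01⟩ - 0.3993|10⟩ + (0.05678 - 0.2109i)|11⟩

C-T leaves the control-|0⟩ kets |00⟩, |01⟩ unchanged and applies T to qubit 1 on the control-|1⟩ pair (|10⟩, |11⟩).
T = [[1, 0], [0, (1/√2 + (1/√2)i)]].
With a = amp(|10⟩) = -0.3993 and b = amp(|11⟩) = (-0.109 - 0.1893i):
new amp(|10⟩) = (1)·a = -0.3993
new amp(|11⟩) = (1/√2 + (1/√2)i)·b = (0.05678 - 0.2109i)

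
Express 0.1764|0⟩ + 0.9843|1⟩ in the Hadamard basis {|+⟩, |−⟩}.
0.8207|+⟩ - 0.5713|−⟩

With |ψ⟩ = α|0⟩ + β|1⟩, the Hadamard-basis coefficients are ⟨+|ψ⟩ = (α + β)/√2 and ⟨−|ψ⟩ = (α − β)/√2.
Here α = 0.1764, β = 0.9843: (α + β)/√2 = 0.8207, (α − β)/√2 = -0.5713.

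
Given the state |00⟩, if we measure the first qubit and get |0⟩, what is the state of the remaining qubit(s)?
|0⟩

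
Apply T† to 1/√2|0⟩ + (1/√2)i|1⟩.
1/√2|0⟩ + (1/2 + (1/2)i)|1⟩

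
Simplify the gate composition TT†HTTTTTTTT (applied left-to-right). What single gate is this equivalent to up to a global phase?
H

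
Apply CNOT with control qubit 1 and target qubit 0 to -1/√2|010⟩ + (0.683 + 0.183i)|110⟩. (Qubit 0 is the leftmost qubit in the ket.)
(0.683 + 0.183i)|010⟩ - 1/√2|110⟩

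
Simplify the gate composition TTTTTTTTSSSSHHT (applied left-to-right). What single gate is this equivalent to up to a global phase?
T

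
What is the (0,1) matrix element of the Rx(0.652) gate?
-0.3203i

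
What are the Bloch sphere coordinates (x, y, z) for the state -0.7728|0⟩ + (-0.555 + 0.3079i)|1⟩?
(0.8578, -0.4759, 0.1944)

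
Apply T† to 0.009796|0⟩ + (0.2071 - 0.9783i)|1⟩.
0.009796|0⟩ + (-0.5453 - 0.8382i)|1⟩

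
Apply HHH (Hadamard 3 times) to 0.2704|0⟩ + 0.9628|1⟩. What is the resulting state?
0.872|0⟩ - 0.4896|1⟩

H² = I, so H^3 = H: a single Hadamard. With (a, b) = (0.2704, 0.9628), H gives ((a + b)/√2, (a − b)/√2) = (0.872, -0.4896).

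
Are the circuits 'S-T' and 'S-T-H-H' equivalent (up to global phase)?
Yes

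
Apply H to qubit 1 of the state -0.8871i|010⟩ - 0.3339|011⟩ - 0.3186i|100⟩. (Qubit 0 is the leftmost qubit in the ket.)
-0.6273i|000⟩ - 0.2361|001⟩ + 0.6273i|010⟩ + 0.2361|011⟩ - 0.2253i|100⟩ - 0.2253i|110⟩

H on qubit 1 mixes each pair of kets that differ only in qubit 1: amplitudes (a, b) of (|…0…⟩, |…1…⟩) become ((a + b)/√2, (a − b)/√2). Kets absent from the input have amplitude 0.
(|000⟩, |010⟩): (a, b) = (0, -0.8871i) → (-0.6273i, 0.6273i)
(|001⟩, |011⟩): (a, b) = (0, -0.3339) → (-0.2361, 0.2361)
(|100⟩, |110⟩): (a, b) = (-0.3186i, 0) → (-0.2253i, -0.2253i)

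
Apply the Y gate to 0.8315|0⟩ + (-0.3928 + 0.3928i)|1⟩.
(0.3928 + 0.3928i)|0⟩ + 0.8315i|1⟩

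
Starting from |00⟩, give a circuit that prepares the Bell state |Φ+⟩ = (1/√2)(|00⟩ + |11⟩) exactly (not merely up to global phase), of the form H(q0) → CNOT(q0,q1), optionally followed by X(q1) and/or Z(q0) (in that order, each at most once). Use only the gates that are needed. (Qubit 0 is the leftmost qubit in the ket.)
H(q0) → CNOT(q0,q1)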